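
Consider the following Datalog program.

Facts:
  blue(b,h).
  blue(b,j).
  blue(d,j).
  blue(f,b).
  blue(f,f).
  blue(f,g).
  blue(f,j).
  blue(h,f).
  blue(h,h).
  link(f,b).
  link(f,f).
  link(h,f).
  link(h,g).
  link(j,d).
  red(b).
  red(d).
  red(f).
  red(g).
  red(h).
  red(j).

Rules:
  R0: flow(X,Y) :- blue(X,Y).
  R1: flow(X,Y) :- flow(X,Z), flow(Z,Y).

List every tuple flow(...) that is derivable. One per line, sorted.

round 1: derive flow(b,h) via R0 from blue(b,h)
round 1: derive flow(b,j) via R0 from blue(b,j)
round 1: derive flow(d,j) via R0 from blue(d,j)
round 1: derive flow(f,b) via R0 from blue(f,b)
round 1: derive flow(f,f) via R0 from blue(f,f)
round 1: derive flow(f,g) via R0 from blue(f,g)
round 1: derive flow(f,j) via R0 from blue(f,j)
round 1: derive flow(h,f) via R0 from blue(h,f)
round 1: derive flow(h,h) via R0 from blue(h,h)
round 2: derive flow(b,f) via R1 from flow(b,h), flow(h,f)
round 2: derive flow(f,h) via R1 from flow(f,b), flow(b,h)
round 2: derive flow(h,b) via R1 from flow(h,f), flow(f,b)
round 2: derive flow(h,g) via R1 from flow(h,f), flow(f,g)
round 2: derive flow(h,j) via R1 from flow(h,f), flow(f,j)
round 3: derive flow(b,b) via R1 from flow(b,f), flow(f,b)
round 3: derive flow(b,g) via R1 from flow(b,f), flow(f,g)

flow(b,b)
flow(b,f)
flow(b,g)
flow(b,h)
flow(b,j)
flow(d,j)
flow(f,b)
flow(f,f)
flow(f,g)
flow(f,h)
flow(f,j)
flow(h,b)
flow(h,f)
flow(h,g)
flow(h,h)
flow(h,j)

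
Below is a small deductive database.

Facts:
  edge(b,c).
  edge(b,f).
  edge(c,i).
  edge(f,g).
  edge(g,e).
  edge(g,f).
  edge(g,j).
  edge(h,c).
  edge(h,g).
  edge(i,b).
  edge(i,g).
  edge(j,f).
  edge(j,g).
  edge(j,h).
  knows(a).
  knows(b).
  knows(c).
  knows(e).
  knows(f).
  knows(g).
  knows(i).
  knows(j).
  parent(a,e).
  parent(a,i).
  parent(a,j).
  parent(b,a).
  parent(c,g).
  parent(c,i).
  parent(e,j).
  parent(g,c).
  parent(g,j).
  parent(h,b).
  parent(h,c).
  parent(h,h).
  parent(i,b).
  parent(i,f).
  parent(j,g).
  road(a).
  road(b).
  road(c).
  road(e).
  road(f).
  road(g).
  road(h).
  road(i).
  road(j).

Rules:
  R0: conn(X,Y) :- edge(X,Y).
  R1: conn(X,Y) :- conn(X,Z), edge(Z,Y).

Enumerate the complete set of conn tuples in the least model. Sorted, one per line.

conn(b,b)
conn(b,c)
conn(b,e)
conn(b,f)
conn(b,g)
conn(b,h)
conn(b,i)
conn(b,j)
conn(c,b)
conn(c,c)
conn(c,e)
conn(c,f)
conn(c,g)
conn(c,h)
conn(c,i)
conn(c,j)
conn(f,b)
conn(f,c)
conn(f,e)
conn(f,f)
conn(f,g)
conn(f,h)
conn(f,i)
conn(f,j)
conn(g,b)
conn(g,c)
conn(g,e)
conn(g,f)
conn(g,g)
conn(g,h)
conn(g,i)
conn(g,j)
conn(h,b)
conn(h,c)
conn(h,e)
conn(h,f)
conn(h,g)
conn(h,h)
conn(h,i)
conn(h,j)
conn(i,b)
conn(i,c)
conn(i,e)
conn(i,f)
conn(i,g)
conn(i,h)
conn(i,i)
conn(i,j)
conn(j,b)
conn(j,c)
conn(j,e)
conn(j,f)
conn(j,g)
conn(j,h)
conn(j,i)
conn(j,j)

round 1: derive conn(b,c) via R0 from edge(b,c)
round 1: derive conn(b,f) via R0 from edge(b,f)
round 1: derive conn(c,i) via R0 from edge(c,i)
round 1: derive conn(f,g) via R0 from edge(f,g)
round 1: derive conn(g,e) via R0 from edge(g,e)
round 1: derive conn(g,f) via R0 from edge(g,f)
round 1: derive conn(g,j) via R0 from edge(g,j)
round 1: derive conn(h,c) via R0 from edge(h,c)
round 1: derive conn(h,g) via R0 from edge(h,g)
round 1: derive conn(i,b) via R0 from edge(i,b)
round 1: derive conn(i,g) via R0 from edge(i,g)
round 1: derive conn(j,f) via R0 from edge(j,f)
round 1: derive conn(j,g) via R0 from edge(j,g)
round 1: derive conn(j,h) via R0 from edge(j,h)
round 2: derive conn(b,g) via R1 from conn(b,f), edge(f,g)
round 2: derive conn(b,i) via R1 from conn(b,c), edge(c,i)
round 2: derive conn(c,b) via R1 from conn(c,i), edge(i,b)
round 2: derive conn(c,g) via R1 from conn(c,i), edge(i,g)
round 2: derive conn(f,e) via R1 from conn(f,g), edge(g,e)
round 2: derive conn(f,f) via R1 from conn(f,g), edge(g,f)
round 2: derive conn(f,j) via R1 from conn(f,g), edge(g,j)
round 2: derive conn(g,g) via R1 from conn(g,f), edge(f,g)
round 2: derive conn(g,h) via R1 from conn(g,j), edge(j,h)
round 2: derive conn(h,e) via R1 from conn(h,g), edge(g,e)
round 2: derive conn(h,f) via R1 from conn(h,g), edge(g,f)
round 2: derive conn(h,i) via R1 from conn(h,c), edge(c,i)
round 2: derive conn(h,j) via R1 from conn(h,g), edge(g,j)
round 2: derive conn(i,c) via R1 from conn(i,b), edge(b,c)
round 2: derive conn(i,e) via R1 from conn(i,g), edge(g,e)
round 2: derive conn(i,f) via R1 from conn(i,b), edge(b,f)
round 2: derive conn(i,j) via R1 from conn(i,g), edge(g,j)
round 2: derive conn(j,c) via R1 from conn(j,h), edge(h,c)
round 2: derive conn(j,e) via R1 from conn(j,g), edge(g,e)
round 2: derive conn(j,j) via R1 from conn(j,g), edge(g,j)
round 3: derive conn(b,b) via R1 from conn(b,i), edge(i,b)
round 3: derive conn(b,e) via R1 from conn(b,g), edge(g,e)
round 3: derive conn(b,j) via R1 from conn(b,g), edge(g,j)
round 3: derive conn(c,c) via R1 from conn(c,b), edge(b,c)
round 3: derive conn(c,e) via R1 from conn(c,g), edge(g,e)
round 3: derive conn(c,f) via R1 from conn(c,b), edge(b,f)
round 3: derive conn(c,j) via R1 from conn(c,g), edge(g,j)
round 3: derive conn(f,h) via R1 from conn(f,j), edge(j,h)
round 3: derive conn(g,c) via R1 from conn(g,h), edge(h,c)
round 3: derive conn(h,b) via R1 from conn(h,i), edge(i,b)
round 3: derive conn(h,h) via R1 from conn(h,j), edge(j,h)
round 3: derive conn(i,h) via R1 from conn(i,j), edge(j,h)
round 3: derive conn(i,i) via R1 from conn(i,c), edge(c,i)
round 3: derive conn(j,i) via R1 from conn(j,c), edge(c,i)
round 4: derive conn(b,h) via R1 from conn(b,j), edge(j,h)
round 4: derive conn(c,h) via R1 from conn(c,j), edge(j,h)
round 4: derive conn(f,c) via R1 from conn(f,h), edge(h,c)
round 4: derive conn(g,i) via R1 from conn(g,c), edge(c,i)
round 4: derive conn(j,b) via R1 from conn(j,i), edge(i,b)
round 5: derive conn(f,i) via R1 from conn(f,c), edge(c,i)
round 5: derive conn(g,b) via R1 from conn(g,i), edge(i,b)
round 6: derive conn(f,b) via R1 from conn(f,i), edge(i,b)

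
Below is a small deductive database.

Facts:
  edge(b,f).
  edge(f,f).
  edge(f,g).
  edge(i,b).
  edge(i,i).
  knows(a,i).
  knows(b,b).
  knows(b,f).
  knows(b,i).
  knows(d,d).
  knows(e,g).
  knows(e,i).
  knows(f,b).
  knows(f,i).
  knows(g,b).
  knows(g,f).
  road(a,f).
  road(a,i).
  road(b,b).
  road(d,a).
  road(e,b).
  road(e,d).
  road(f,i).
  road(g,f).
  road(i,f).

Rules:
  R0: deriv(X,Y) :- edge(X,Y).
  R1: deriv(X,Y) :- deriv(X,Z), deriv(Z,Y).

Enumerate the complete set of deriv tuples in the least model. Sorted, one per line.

deriv(b,f)
deriv(b,g)
deriv(f,f)
deriv(f,g)
deriv(i,b)
deriv(i,f)
deriv(i,g)
deriv(i,i)

round 1: derive deriv(b,f) via R0 from edge(b,f)
round 1: derive deriv(f,f) via R0 from edge(f,f)
round 1: derive deriv(f,g) via R0 from edge(f,g)
round 1: derive deriv(i,b) via R0 from edge(i,b)
round 1: derive deriv(i,i) via R0 from edge(i,i)
round 2: derive deriv(b,g) via R1 from deriv(b,f), deriv(f,g)
round 2: derive deriv(i,f) via R1 from deriv(i,b), deriv(b,f)
round 3: derive deriv(i,g) via R1 from deriv(i,b), deriv(b,g)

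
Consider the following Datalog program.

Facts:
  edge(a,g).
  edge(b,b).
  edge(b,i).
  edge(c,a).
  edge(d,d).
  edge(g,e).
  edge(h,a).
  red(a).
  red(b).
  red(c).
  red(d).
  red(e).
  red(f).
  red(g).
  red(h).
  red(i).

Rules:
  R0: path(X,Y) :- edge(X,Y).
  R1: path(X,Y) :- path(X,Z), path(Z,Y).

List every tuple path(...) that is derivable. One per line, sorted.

path(a,e)
path(a,g)
path(b,b)
path(b,i)
path(c,a)
path(c,e)
path(c,g)
path(d,d)
path(g,e)
path(h,a)
path(h,e)
path(h,g)

round 1: derive path(a,g) via R0 from edge(a,g)
round 1: derive path(b,b) via R0 from edge(b,b)
round 1: derive path(b,i) via R0 from edge(b,i)
round 1: derive path(c,a) via R0 from edge(c,a)
round 1: derive path(d,d) via R0 from edge(d,d)
round 1: derive path(g,e) via R0 from edge(g,e)
round 1: derive path(h,a) via R0 from edge(h,a)
round 2: derive path(a,e) via R1 from path(a,g), path(g,e)
round 2: derive path(c,g) via R1 from path(c,a), path(a,g)
round 2: derive path(h,g) via R1 from path(h,a), path(a,g)
round 3: derive path(c,e) via R1 from path(c,a), path(a,e)
round 3: derive path(h,e) via R1 from path(h,a), path(a,e)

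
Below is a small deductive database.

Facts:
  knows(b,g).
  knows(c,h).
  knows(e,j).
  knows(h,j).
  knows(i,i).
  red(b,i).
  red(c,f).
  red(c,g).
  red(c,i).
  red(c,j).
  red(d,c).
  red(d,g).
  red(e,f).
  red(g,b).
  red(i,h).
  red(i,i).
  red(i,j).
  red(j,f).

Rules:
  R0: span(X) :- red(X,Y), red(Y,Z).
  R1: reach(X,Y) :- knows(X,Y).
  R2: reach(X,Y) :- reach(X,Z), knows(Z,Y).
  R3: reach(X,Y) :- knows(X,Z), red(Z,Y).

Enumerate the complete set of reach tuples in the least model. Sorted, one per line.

round 1: derive reach(b,g) via R1 from knows(b,g)
round 1: derive reach(c,h) via R1 from knows(c,h)
round 1: derive reach(e,j) via R1 from knows(e,j)
round 1: derive reach(h,j) via R1 from knows(h,j)
round 1: derive reach(i,i) via R1 from knows(i,i)
round 1: derive reach(b,b) via R3 from knows(b,g), red(g,b)
round 1: derive reach(e,f) via R3 from knows(e,j), red(j,f)
round 1: derive reach(h,f) via R3 from knows(h,j), red(j,f)
round 1: derive reach(i,h) via R3 from knows(i,i), red(i,h)
round 1: derive reach(i,j) via R3 from knows(i,i), red(i,j)
round 2: derive reach(c,j) via R2 from reach(c,h), knows(h,j)

reach(b,b)
reach(b,g)
reach(c,h)
reach(c,j)
reach(e,f)
reach(e,j)
reach(h,f)
reach(h,j)
reach(i,h)
reach(i,i)
reach(i,j)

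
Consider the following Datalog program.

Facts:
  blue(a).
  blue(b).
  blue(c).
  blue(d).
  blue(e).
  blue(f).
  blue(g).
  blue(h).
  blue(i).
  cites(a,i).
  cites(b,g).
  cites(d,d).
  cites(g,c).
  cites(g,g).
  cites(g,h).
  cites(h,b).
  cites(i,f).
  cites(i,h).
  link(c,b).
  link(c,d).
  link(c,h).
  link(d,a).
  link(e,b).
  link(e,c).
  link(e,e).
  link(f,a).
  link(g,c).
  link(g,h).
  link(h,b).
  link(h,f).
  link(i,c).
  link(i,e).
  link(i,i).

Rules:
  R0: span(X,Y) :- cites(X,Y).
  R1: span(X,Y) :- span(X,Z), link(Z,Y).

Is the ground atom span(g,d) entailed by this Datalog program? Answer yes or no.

round 1: derive span(a,i) via R0 from cites(a,i)
round 1: derive span(b,g) via R0 from cites(b,g)
round 1: derive span(d,d) via R0 from cites(d,d)
round 1: derive span(g,c) via R0 from cites(g,c)
round 1: derive span(g,g) via R0 from cites(g,g)
round 1: derive span(g,h) via R0 from cites(g,h)
round 1: derive span(h,b) via R0 from cites(h,b)
round 1: derive span(i,f) via R0 from cites(i,f)
round 1: derive span(i,h) via R0 from cites(i,h)
round 2: derive span(a,c) via R1 from span(a,i), link(i,c)
round 2: derive span(a,e) via R1 from span(a,i), link(i,e)
round 2: derive span(b,c) via R1 from span(b,g), link(g,c)
round 2: derive span(b,h) via R1 from span(b,g), link(g,h)
round 2: derive span(d,a) via R1 from span(d,d), link(d,a)
round 2: derive span(g,b) via R1 from span(g,c), link(c,b)
round 2: derive span(g,d) via R1 from span(g,c), link(c,d)
round 2: derive span(g,f) via R1 from span(g,h), link(h,f)
round 2: derive span(i,a) via R1 from span(i,f), link(f,a)
round 2: derive span(i,b) via R1 from span(i,h), link(h,b)
round 3: derive span(a,b) via R1 from span(a,c), link(c,b)
round 3: derive span(a,d) via R1 from span(a,c), link(c,d)
round 3: derive span(a,h) via R1 from span(a,c), link(c,h)
round 3: derive span(b,b) via R1 from span(b,c), link(c,b)
round 3: derive span(b,d) via R1 from span(b,c), link(c,d)
round 3: derive span(b,f) via R1 from span(b,h), link(h,f)
round 3: derive span(g,a) via R1 from span(g,d), link(d,a)
round 4: derive span(a,a) via R1 from span(a,d), link(d,a)
round 4: derive span(a,f) via R1 from span(a,h), link(h,f)
round 4: derive span(b,a) via R1 from span(b,d), link(d,a)

yes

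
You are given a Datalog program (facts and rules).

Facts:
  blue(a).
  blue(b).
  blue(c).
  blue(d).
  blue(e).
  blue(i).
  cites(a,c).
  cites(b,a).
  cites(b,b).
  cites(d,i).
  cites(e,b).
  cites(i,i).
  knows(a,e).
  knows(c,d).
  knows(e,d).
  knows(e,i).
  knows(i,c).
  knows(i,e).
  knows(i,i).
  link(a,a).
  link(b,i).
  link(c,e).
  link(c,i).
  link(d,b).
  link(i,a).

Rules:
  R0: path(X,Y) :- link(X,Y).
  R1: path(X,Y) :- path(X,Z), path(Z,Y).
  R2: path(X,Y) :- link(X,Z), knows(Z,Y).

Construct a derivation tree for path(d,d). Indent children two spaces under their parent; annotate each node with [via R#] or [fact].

round 1: derive path(a,a) via R0 from link(a,a)
round 1: derive path(b,i) via R0 from link(b,i)
round 1: derive path(c,e) via R0 from link(c,e)
round 1: derive path(c,i) via R0 from link(c,i)
round 1: derive path(d,b) via R0 from link(d,b)
round 1: derive path(i,a) via R0 from link(i,a)
round 1: derive path(a,e) via R2 from link(a,a), knows(a,e)
round 1: derive path(b,c) via R2 from link(b,i), knows(i,c)
round 1: derive path(b,e) via R2 from link(b,i), knows(i,e)
round 1: derive path(c,c) via R2 from link(c,i), knows(i,c)
round 1: derive path(c,d) via R2 from link(c,e), knows(e,d)
round 1: derive path(i,e) via R2 from link(i,a), knows(a,e)
round 2: derive path(b,a) via R1 from path(b,i), path(i,a)
round 2: derive path(b,d) via R1 from path(b,c), path(c,d)
round 2: derive path(c,a) via R1 from path(c,i), path(i,a)
round 2: derive path(c,b) via R1 from path(c,d), path(d,b)
round 2: derive path(d,c) via R1 from path(d,b), path(b,c)
round 2: derive path(d,e) via R1 from path(d,b), path(b,e)
round 2: derive path(d,i) via R1 from path(d,b), path(b,i)
round 3: derive path(b,b) via R1 from path(b,c), path(c,b)
round 3: derive path(d,a) via R1 from path(d,b), path(b,a)
round 3: derive path(d,d) via R1 from path(d,b), path(b,d)

path(d,d)  [via R1]
  path(d,b)  [via R0]
    link(d,b)  [fact]
  path(b,d)  [via R1]
    path(b,c)  [via R2]
      link(b,i)  [fact]
      knows(i,c)  [fact]
    path(c,d)  [via R2]
      link(c,e)  [fact]
      knows(e,d)  [fact]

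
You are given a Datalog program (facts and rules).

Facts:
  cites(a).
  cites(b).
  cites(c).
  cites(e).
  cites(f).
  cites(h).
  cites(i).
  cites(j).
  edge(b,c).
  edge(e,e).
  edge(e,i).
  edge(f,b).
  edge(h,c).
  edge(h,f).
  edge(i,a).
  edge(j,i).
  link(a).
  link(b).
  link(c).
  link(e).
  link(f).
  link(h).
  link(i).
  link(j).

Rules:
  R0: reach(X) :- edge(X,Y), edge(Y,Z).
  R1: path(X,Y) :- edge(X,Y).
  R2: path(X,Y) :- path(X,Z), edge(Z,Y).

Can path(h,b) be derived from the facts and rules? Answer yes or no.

yes

round 1: derive path(b,c) via R1 from edge(b,c)
round 1: derive path(e,e) via R1 from edge(e,e)
round 1: derive path(e,i) via R1 from edge(e,i)
round 1: derive path(f,b) via R1 from edge(f,b)
round 1: derive path(h,c) via R1 from edge(h,c)
round 1: derive path(h,f) via R1 from edge(h,f)
round 1: derive path(i,a) via R1 from edge(i,a)
round 1: derive path(j,i) via R1 from edge(j,i)
round 2: derive path(e,a) via R2 from path(e,i), edge(i,a)
round 2: derive path(f,c) via R2 from path(f,b), edge(b,c)
round 2: derive path(h,b) via R2 from path(h,f), edge(f,b)
round 2: derive path(j,a) via R2 from path(j,i), edge(i,a)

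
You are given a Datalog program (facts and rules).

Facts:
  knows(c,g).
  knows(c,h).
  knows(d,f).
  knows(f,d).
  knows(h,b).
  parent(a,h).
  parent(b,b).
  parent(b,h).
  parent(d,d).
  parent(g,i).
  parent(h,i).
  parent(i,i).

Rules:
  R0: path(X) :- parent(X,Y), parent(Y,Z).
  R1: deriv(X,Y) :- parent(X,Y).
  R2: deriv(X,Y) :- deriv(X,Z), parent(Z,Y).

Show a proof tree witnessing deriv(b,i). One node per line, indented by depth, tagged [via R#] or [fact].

deriv(b,i)  [via R2]
  deriv(b,h)  [via R1]
    parent(b,h)  [fact]
  parent(h,i)  [fact]

round 1: derive deriv(a,h) via R1 from parent(a,h)
round 1: derive deriv(b,b) via R1 from parent(b,b)
round 1: derive deriv(b,h) via R1 from parent(b,h)
round 1: derive deriv(d,d) via R1 from parent(d,d)
round 1: derive deriv(g,i) via R1 from parent(g,i)
round 1: derive deriv(h,i) via R1 from parent(h,i)
round 1: derive deriv(i,i) via R1 from parent(i,i)
round 2: derive deriv(a,i) via R2 from deriv(a,h), parent(h,i)
round 2: derive deriv(b,i) via R2 from deriv(b,h), parent(h,i)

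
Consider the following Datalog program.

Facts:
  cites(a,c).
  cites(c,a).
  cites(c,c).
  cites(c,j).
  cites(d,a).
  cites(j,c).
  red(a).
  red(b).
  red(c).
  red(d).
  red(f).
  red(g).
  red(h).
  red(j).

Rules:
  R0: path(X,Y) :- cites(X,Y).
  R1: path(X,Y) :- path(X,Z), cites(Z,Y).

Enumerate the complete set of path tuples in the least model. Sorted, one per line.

path(a,a)
path(a,c)
path(a,j)
path(c,a)
path(c,c)
path(c,j)
path(d,a)
path(d,c)
path(d,j)
path(j,a)
path(j,c)
path(j,j)

round 1: derive path(a,c) via R0 from cites(a,c)
round 1: derive path(c,a) via R0 from cites(c,a)
round 1: derive path(c,c) via R0 from cites(c,c)
round 1: derive path(c,j) via R0 from cites(c,j)
round 1: derive path(d,a) via R0 from cites(d,a)
round 1: derive path(j,c) via R0 from cites(j,c)
round 2: derive path(a,a) via R1 from path(a,c), cites(c,a)
round 2: derive path(a,j) via R1 from path(a,c), cites(c,j)
round 2: derive path(d,c) via R1 from path(d,a), cites(a,c)
round 2: derive path(j,a) via R1 from path(j,c), cites(c,a)
round 2: derive path(j,j) via R1 from path(j,c), cites(c,j)
round 3: derive path(d,j) via R1 from path(d,c), cites(c,j)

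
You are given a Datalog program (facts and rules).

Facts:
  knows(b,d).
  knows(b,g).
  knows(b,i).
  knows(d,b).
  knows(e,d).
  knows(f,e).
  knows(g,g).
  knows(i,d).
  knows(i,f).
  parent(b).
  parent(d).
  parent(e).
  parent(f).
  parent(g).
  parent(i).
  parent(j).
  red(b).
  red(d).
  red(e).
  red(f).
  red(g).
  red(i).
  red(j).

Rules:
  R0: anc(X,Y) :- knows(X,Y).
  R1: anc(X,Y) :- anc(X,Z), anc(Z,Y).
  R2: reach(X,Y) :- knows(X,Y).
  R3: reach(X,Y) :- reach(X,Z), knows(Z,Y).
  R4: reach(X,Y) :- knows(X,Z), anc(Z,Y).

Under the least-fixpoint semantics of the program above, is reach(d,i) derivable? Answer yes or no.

round 1: derive anc(b,d) via R0 from knows(b,d)
round 1: derive anc(b,g) via R0 from knows(b,g)
round 1: derive anc(b,i) via R0 from knows(b,i)
round 1: derive anc(d,b) via R0 from knows(d,b)
round 1: derive anc(e,d) via R0 from knows(e,d)
round 1: derive anc(f,e) via R0 from knows(f,e)
round 1: derive anc(g,g) via R0 from knows(g,g)
round 1: derive anc(i,d) via R0 from knows(i,d)
round 1: derive anc(i,f) via R0 from knows(i,f)
round 1: derive reach(b,d) via R2 from knows(b,d)
round 1: derive reach(b,g) via R2 from knows(b,g)
round 1: derive reach(b,i) via R2 from knows(b,i)
round 1: derive reach(d,b) via R2 from knows(d,b)
round 1: derive reach(e,d) via R2 from knows(e,d)
round 1: derive reach(f,e) via R2 from knows(f,e)
round 1: derive reach(g,g) via R2 from knows(g,g)
round 1: derive reach(i,d) via R2 from knows(i,d)
round 1: derive reach(i,f) via R2 from knows(i,f)
round 2: derive anc(b,b) via R1 from anc(b,d), anc(d,b)
round 2: derive anc(b,f) via R1 from anc(b,i), anc(i,f)
round 2: derive anc(d,d) via R1 from anc(d,b), anc(b,d)
round 2: derive anc(d,g) via R1 from anc(d,b), anc(b,g)
round 2: derive anc(d,i) via R1 from anc(d,b), anc(b,i)
round 2: derive anc(e,b) via R1 from anc(e,d), anc(d,b)
round 2: derive anc(f,d) via R1 from anc(f,e), anc(e,d)
round 2: derive anc(i,b) via R1 from anc(i,d), anc(d,b)
round 2: derive anc(i,e) via R1 from anc(i,f), anc(f,e)
round 2: derive reach(b,b) via R3 from reach(b,d), knows(d,b)
round 2: derive reach(b,f) via R3 from reach(b,i), knows(i,f)
round 2: derive reach(d,d) via R3 from reach(d,b), knows(b,d)
round 2: derive reach(d,g) via R3 from reach(d,b), knows(b,g)
round 2: derive reach(d,i) via R3 from reach(d,b), knows(b,i)
round 2: derive reach(e,b) via R3 from reach(e,d), knows(d,b)
round 2: derive reach(f,d) via R3 from reach(f,e), knows(e,d)
round 2: derive reach(i,b) via R3 from reach(i,d), knows(d,b)
round 2: derive reach(i,e) via R3 from reach(i,f), knows(f,e)
round 3: derive anc(b,e) via R1 from anc(b,f), anc(f,e)
round 3: derive anc(d,e) via R1 from anc(d,i), anc(i,e)
round 3: derive anc(d,f) via R1 from anc(d,b), anc(b,f)
round 3: derive anc(e,f) via R1 from anc(e,b), anc(b,f)
round 3: derive anc(e,g) via R1 from anc(e,b), anc(b,g)
round 3: derive anc(e,i) via R1 from anc(e,b), anc(b,i)
round 3: derive anc(f,b) via R1 from anc(f,d), anc(d,b)
round 3: derive anc(f,g) via R1 from anc(f,d), anc(d,g)
round 3: derive anc(f,i) via R1 from anc(f,d), anc(d,i)
round 3: derive anc(i,g) via R1 from anc(i,b), anc(b,g)
round 3: derive anc(i,i) via R1 from anc(i,b), anc(b,i)
round 3: derive reach(b,e) via R3 from reach(b,f), knows(f,e)
round 3: derive reach(d,f) via R3 from reach(d,i), knows(i,f)
round 3: derive reach(e,g) via R3 from reach(e,b), knows(b,g)
round 3: derive reach(e,i) via R3 from reach(e,b), knows(b,i)
round 3: derive reach(f,b) via R3 from reach(f,d), knows(d,b)
round 3: derive reach(i,g) via R3 from reach(i,b), knows(b,g)
round 3: derive reach(i,i) via R3 from reach(i,b), knows(b,i)
round 4: derive anc(e,e) via R1 from anc(e,b), anc(b,e)
round 4: derive anc(f,f) via R1 from anc(f,b), anc(b,f)
round 4: derive reach(d,e) via R3 from reach(d,f), knows(f,e)
round 4: derive reach(e,f) via R3 from reach(e,i), knows(i,f)
round 4: derive reach(f,g) via R3 from reach(f,b), knows(b,g)
round 4: derive reach(f,i) via R3 from reach(f,b), knows(b,i)
round 4: derive reach(e,e) via R4 from knows(e,d), anc(d,e)
round 4: derive reach(f,f) via R4 from knows(f,e), anc(e,f)

yes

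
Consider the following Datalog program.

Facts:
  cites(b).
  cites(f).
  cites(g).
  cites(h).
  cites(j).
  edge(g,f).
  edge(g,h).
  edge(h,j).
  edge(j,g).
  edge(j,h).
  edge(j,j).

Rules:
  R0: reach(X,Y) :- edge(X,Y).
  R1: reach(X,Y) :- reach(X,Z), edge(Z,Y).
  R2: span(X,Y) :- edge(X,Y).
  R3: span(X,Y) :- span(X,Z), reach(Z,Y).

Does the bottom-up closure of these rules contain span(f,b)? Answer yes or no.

no

round 1: derive reach(g,f) via R0 from edge(g,f)
round 1: derive reach(g,h) via R0 from edge(g,h)
round 1: derive reach(h,j) via R0 from edge(h,j)
round 1: derive reach(j,g) via R0 from edge(j,g)
round 1: derive reach(j,h) via R0 from edge(j,h)
round 1: derive reach(j,j) via R0 from edge(j,j)
round 1: derive span(g,f) via R2 from edge(g,f)
round 1: derive span(g,h) via R2 from edge(g,h)
round 1: derive span(h,j) via R2 from edge(h,j)
round 1: derive span(j,g) via R2 from edge(j,g)
round 1: derive span(j,h) via R2 from edge(j,h)
round 1: derive span(j,j) via R2 from edge(j,j)
round 2: derive reach(g,j) via R1 from reach(g,h), edge(h,j)
round 2: derive reach(h,g) via R1 from reach(h,j), edge(j,g)
round 2: derive reach(h,h) via R1 from reach(h,j), edge(j,h)
round 2: derive reach(j,f) via R1 from reach(j,g), edge(g,f)
round 2: derive span(g,j) via R3 from span(g,h), reach(h,j)
round 2: derive span(h,g) via R3 from span(h,j), reach(j,g)
round 2: derive span(h,h) via R3 from span(h,j), reach(j,h)
round 2: derive span(j,f) via R3 from span(j,g), reach(g,f)
round 3: derive reach(g,g) via R1 from reach(g,j), edge(j,g)
round 3: derive reach(h,f) via R1 from reach(h,g), edge(g,f)
round 3: derive span(g,g) via R3 from span(g,h), reach(h,g)
round 3: derive span(h,f) via R3 from span(h,g), reach(g,f)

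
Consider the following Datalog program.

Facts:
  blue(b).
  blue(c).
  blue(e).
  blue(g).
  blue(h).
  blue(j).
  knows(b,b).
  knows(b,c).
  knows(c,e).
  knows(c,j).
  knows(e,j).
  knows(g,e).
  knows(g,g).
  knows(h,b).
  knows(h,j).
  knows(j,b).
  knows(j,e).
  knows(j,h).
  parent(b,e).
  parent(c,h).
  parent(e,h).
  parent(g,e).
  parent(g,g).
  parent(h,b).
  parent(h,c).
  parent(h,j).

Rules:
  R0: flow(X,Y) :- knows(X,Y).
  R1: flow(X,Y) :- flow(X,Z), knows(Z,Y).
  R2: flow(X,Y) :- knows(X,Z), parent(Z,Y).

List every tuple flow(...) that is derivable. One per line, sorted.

flow(b,b)
flow(b,c)
flow(b,e)
flow(b,h)
flow(b,j)
flow(c,b)
flow(c,c)
flow(c,e)
flow(c,h)
flow(c,j)
flow(e,b)
flow(e,c)
flow(e,e)
flow(e,h)
flow(e,j)
flow(g,b)
flow(g,c)
flow(g,e)
flow(g,g)
flow(g,h)
flow(g,j)
flow(h,b)
flow(h,c)
flow(h,e)
flow(h,h)
flow(h,j)
flow(j,b)
flow(j,c)
flow(j,e)
flow(j,h)
flow(j,j)

round 1: derive flow(b,b) via R0 from knows(b,b)
round 1: derive flow(b,c) via R0 from knows(b,c)
round 1: derive flow(c,e) via R0 from knows(c,e)
round 1: derive flow(c,j) via R0 from knows(c,j)
round 1: derive flow(e,j) via R0 from knows(e,j)
round 1: derive flow(g,e) via R0 from knows(g,e)
round 1: derive flow(g,g) via R0 from knows(g,g)
round 1: derive flow(h,b) via R0 from knows(h,b)
round 1: derive flow(h,j) via R0 from knows(h,j)
round 1: derive flow(j,b) via R0 from knows(j,b)
round 1: derive flow(j,e) via R0 from knows(j,e)
round 1: derive flow(j,h) via R0 from knows(j,h)
round 1: derive flow(b,e) via R2 from knows(b,b), parent(b,e)
round 1: derive flow(b,h) via R2 from knows(b,c), parent(c,h)
round 1: derive flow(c,h) via R2 from knows(c,e), parent(e,h)
round 1: derive flow(g,h) via R2 from knows(g,e), parent(e,h)
round 1: derive flow(h,e) via R2 from knows(h,b), parent(b,e)
round 1: derive flow(j,c) via R2 from knows(j,h), parent(h,c)
round 1: derive flow(j,j) via R2 from knows(j,h), parent(h,j)
round 2: derive flow(b,j) via R1 from flow(b,c), knows(c,j)
round 2: derive flow(c,b) via R1 from flow(c,h), knows(h,b)
round 2: derive flow(e,b) via R1 from flow(e,j), knows(j,b)
round 2: derive flow(e,e) via R1 from flow(e,j), knows(j,e)
round 2: derive flow(e,h) via R1 from flow(e,j), knows(j,h)
round 2: derive flow(g,b) via R1 from flow(g,h), knows(h,b)
round 2: derive flow(g,j) via R1 from flow(g,e), knows(e,j)
round 2: derive flow(h,c) via R1 from flow(h,b), knows(b,c)
round 2: derive flow(h,h) via R1 from flow(h,j), knows(j,h)
round 3: derive flow(c,c) via R1 from flow(c,b), knows(b,c)
round 3: derive flow(e,c) via R1 from flow(e,b), knows(b,c)
round 3: derive flow(g,c) via R1 from flow(g,b), knows(b,c)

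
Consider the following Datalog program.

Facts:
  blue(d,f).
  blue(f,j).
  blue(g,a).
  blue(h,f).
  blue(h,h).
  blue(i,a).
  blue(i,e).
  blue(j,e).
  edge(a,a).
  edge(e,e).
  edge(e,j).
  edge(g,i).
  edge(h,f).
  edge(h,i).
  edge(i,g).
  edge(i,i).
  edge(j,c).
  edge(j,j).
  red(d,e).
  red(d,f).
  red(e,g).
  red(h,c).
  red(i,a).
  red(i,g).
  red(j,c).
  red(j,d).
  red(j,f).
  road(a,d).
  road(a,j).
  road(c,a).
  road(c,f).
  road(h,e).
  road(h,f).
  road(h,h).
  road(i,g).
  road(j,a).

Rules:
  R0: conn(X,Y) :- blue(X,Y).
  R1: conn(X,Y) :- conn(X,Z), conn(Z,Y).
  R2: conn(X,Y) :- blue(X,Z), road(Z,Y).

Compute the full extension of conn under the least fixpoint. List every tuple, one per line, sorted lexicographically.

conn(d,a)
conn(d,e)
conn(d,f)
conn(d,j)
conn(f,a)
conn(f,e)
conn(f,j)
conn(g,a)
conn(g,d)
conn(g,e)
conn(g,f)
conn(g,j)
conn(h,a)
conn(h,e)
conn(h,f)
conn(h,h)
conn(h,j)
conn(i,a)
conn(i,d)
conn(i,e)
conn(i,f)
conn(i,j)
conn(j,e)

round 1: derive conn(d,f) via R0 from blue(d,f)
round 1: derive conn(f,j) via R0 from blue(f,j)
round 1: derive conn(g,a) via R0 from blue(g,a)
round 1: derive conn(h,f) via R0 from blue(h,f)
round 1: derive conn(h,h) via R0 from blue(h,h)
round 1: derive conn(i,a) via R0 from blue(i,a)
round 1: derive conn(i,e) via R0 from blue(i,e)
round 1: derive conn(j,e) via R0 from blue(j,e)
round 1: derive conn(f,a) via R2 from blue(f,j), road(j,a)
round 1: derive conn(g,d) via R2 from blue(g,a), road(a,d)
round 1: derive conn(g,j) via R2 from blue(g,a), road(a,j)
round 1: derive conn(h,e) via R2 from blue(h,h), road(h,e)
round 1: derive conn(i,d) via R2 from blue(i,a), road(a,d)
round 1: derive conn(i,j) via R2 from blue(i,a), road(a,j)
round 2: derive conn(d,a) via R1 from conn(d,f), conn(f,a)
round 2: derive conn(d,j) via R1 from conn(d,f), conn(f,j)
round 2: derive conn(f,e) via R1 from conn(f,j), conn(j,e)
round 2: derive conn(g,e) via R1 from conn(g,j), conn(j,e)
round 2: derive conn(g,f) via R1 from conn(g,d), conn(d,f)
round 2: derive conn(h,a) via R1 from conn(h,f), conn(f,a)
round 2: derive conn(h,j) via R1 from conn(h,f), conn(f,j)
round 2: derive conn(i,f) via R1 from conn(i,d), conn(d,f)
round 3: derive conn(d,e) via R1 from conn(d,f), conn(f,e)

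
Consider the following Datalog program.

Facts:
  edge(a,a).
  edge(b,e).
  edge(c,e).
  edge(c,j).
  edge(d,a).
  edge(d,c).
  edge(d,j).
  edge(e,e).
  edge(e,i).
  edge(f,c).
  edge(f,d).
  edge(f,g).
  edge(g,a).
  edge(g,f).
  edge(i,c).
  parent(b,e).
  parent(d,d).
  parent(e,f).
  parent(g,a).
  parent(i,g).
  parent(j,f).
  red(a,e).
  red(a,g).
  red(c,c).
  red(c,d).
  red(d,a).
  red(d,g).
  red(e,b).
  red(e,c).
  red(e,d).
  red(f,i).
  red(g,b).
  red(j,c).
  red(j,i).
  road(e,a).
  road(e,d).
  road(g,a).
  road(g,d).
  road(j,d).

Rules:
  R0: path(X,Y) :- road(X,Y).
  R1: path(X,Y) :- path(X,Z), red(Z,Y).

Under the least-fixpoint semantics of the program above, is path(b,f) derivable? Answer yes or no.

no

round 1: derive path(e,a) via R0 from road(e,a)
round 1: derive path(e,d) via R0 from road(e,d)
round 1: derive path(g,a) via R0 from road(g,a)
round 1: derive path(g,d) via R0 from road(g,d)
round 1: derive path(j,d) via R0 from road(j,d)
round 2: derive path(e,e) via R1 from path(e,a), red(a,e)
round 2: derive path(e,g) via R1 from path(e,a), red(a,g)
round 2: derive path(g,e) via R1 from path(g,a), red(a,e)
round 2: derive path(g,g) via R1 from path(g,a), red(a,g)
round 2: derive path(j,a) via R1 from path(j,d), red(d,a)
round 2: derive path(j,g) via R1 from path(j,d), red(d,g)
round 3: derive path(e,b) via R1 from path(e,e), red(e,b)
round 3: derive path(e,c) via R1 from path(e,e), red(e,c)
round 3: derive path(g,b) via R1 from path(g,e), red(e,b)
round 3: derive path(g,c) via R1 from path(g,e), red(e,c)
round 3: derive path(j,b) via R1 from path(j,g), red(g,b)
round 3: derive path(j,e) via R1 from path(j,a), red(a,e)
round 4: derive path(j,c) via R1 from path(j,e), red(e,c)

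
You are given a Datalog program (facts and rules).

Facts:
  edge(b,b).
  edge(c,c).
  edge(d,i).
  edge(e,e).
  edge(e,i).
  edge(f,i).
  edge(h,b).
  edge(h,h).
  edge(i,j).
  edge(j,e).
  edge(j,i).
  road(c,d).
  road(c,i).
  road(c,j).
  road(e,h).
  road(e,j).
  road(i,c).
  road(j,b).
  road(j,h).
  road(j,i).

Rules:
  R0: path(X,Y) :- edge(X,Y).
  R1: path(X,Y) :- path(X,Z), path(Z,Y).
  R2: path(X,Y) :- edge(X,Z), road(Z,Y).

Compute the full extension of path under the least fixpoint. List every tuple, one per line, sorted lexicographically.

round 1: derive path(b,b) via R0 from edge(b,b)
round 1: derive path(c,c) via R0 from edge(c,c)
round 1: derive path(d,i) via R0 from edge(d,i)
round 1: derive path(e,e) via R0 from edge(e,e)
round 1: derive path(e,i) via R0 from edge(e,i)
round 1: derive path(f,i) via R0 from edge(f,i)
round 1: derive path(h,b) via R0 from edge(h,b)
round 1: derive path(h,h) via R0 from edge(h,h)
round 1: derive path(i,j) via R0 from edge(i,j)
round 1: derive path(j,e) via R0 from edge(j,e)
round 1: derive path(j,i) via R0 from edge(j,i)
round 1: derive path(c,d) via R2 from edge(c,c), road(c,d)
round 1: derive path(c,i) via R2 from edge(c,c), road(c,i)
round 1: derive path(c,j) via R2 from edge(c,c), road(c,j)
round 1: derive path(d,c) via R2 from edge(d,i), road(i,c)
round 1: derive path(e,c) via R2 from edge(e,i), road(i,c)
round 1: derive path(e,h) via R2 from edge(e,e), road(e,h)
round 1: derive path(e,j) via R2 from edge(e,e), road(e,j)
round 1: derive path(f,c) via R2 from edge(f,i), road(i,c)
round 1: derive path(i,b) via R2 from edge(i,j), road(j,b)
round 1: derive path(i,h) via R2 from edge(i,j), road(j,h)
round 1: derive path(i,i) via R2 from edge(i,j), road(j,i)
round 1: derive path(j,c) via R2 from edge(j,i), road(i,c)
round 1: derive path(j,h) via R2 from edge(j,e), road(e,h)
round 1: derive path(j,j) via R2 from edge(j,e), road(e,j)
round 2: derive path(c,b) via R1 from path(c,i), path(i,b)
round 2: derive path(c,e) via R1 from path(c,j), path(j,e)
round 2: derive path(c,h) via R1 from path(c,i), path(i,h)
round 2: derive path(d,b) via R1 from path(d,i), path(i,b)
round 2: derive path(d,d) via R1 from path(d,c), path(c,d)
round 2: derive path(d,h) via R1 from path(d,i), path(i,h)
round 2: derive path(d,j) via R1 from path(d,c), path(c,j)
round 2: derive path(e,b) via R1 from path(e,h), path(h,b)
round 2: derive path(e,d) via R1 from path(e,c), path(c,d)
round 2: derive path(f,b) via R1 from path(f,i), path(i,b)
round 2: derive path(f,d) via R1 from path(f,c), path(c,d)
round 2: derive path(f,h) via R1 from path(f,i), path(i,h)
round 2: derive path(f,j) via R1 from path(f,c), path(c,j)
round 2: derive path(i,c) via R1 from path(i,j), path(j,c)
round 2: derive path(i,e) via R1 from path(i,j), path(j,e)
round 2: derive path(j,b) via R1 from path(j,h), path(h,b)
round 2: derive path(j,d) via R1 from path(j,c), path(c,d)
round 3: derive path(d,e) via R1 from path(d,c), path(c,e)
round 3: derive path(f,e) via R1 from path(f,c), path(c,e)
round 3: derive path(i,d) via R1 from path(i,c), path(c,d)

path(b,b)
path(c,b)
path(c,c)
path(c,d)
path(c,e)
path(c,h)
path(c,i)
path(c,j)
path(d,b)
path(d,c)
path(d,d)
path(d,e)
path(d,h)
path(d,i)
path(d,j)
path(e,b)
path(e,c)
path(e,d)
path(e,e)
path(e,h)
path(e,i)
path(e,j)
path(f,b)
path(f,c)
path(f,d)
path(f,e)
path(f,h)
path(f,i)
path(f,j)
path(h,b)
path(h,h)
path(i,b)
path(i,c)
path(i,d)
path(i,e)
path(i,h)
path(i,i)
path(i,j)
path(j,b)
path(j,c)
path(j,d)
path(j,e)
path(j,h)
path(j,i)
path(j,j)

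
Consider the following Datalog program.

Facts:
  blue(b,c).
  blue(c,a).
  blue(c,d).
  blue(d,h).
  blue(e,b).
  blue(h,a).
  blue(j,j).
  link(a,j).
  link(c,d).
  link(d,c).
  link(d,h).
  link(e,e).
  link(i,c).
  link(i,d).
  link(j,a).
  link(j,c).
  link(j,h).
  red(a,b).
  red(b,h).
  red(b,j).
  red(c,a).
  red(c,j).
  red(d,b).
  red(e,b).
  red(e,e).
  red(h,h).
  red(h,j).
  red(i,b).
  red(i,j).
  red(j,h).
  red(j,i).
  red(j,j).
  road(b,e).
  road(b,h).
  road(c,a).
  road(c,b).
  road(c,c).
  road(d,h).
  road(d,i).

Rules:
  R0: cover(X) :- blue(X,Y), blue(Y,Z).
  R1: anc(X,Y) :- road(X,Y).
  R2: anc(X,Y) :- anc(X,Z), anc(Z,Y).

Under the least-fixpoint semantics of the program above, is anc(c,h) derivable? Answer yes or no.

yes

round 1: derive anc(b,e) via R1 from road(b,e)
round 1: derive anc(b,h) via R1 from road(b,h)
round 1: derive anc(c,a) via R1 from road(c,a)
round 1: derive anc(c,b) via R1 from road(c,b)
round 1: derive anc(c,c) via R1 from road(c,c)
round 1: derive anc(d,h) via R1 from road(d,h)
round 1: derive anc(d,i) via R1 from road(d,i)
round 2: derive anc(c,e) via R2 from anc(c,b), anc(b,e)
round 2: derive anc(c,h) via R2 from anc(c,b), anc(b,h)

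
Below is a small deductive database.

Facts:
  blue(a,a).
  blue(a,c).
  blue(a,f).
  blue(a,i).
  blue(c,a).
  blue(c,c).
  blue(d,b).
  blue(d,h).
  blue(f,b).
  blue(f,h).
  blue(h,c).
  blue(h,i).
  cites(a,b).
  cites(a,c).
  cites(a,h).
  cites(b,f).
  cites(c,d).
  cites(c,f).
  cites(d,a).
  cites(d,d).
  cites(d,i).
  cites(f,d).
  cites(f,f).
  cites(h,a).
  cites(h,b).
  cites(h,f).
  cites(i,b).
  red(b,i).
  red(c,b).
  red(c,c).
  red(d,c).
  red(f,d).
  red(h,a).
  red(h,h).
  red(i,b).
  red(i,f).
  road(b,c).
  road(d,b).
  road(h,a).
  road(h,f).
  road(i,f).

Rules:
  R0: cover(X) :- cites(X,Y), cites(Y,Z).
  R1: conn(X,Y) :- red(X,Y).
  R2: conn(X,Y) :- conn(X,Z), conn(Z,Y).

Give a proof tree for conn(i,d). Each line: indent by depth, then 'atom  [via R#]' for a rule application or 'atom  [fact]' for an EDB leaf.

conn(i,d)  [via R2]
  conn(i,f)  [via R1]
    red(i,f)  [fact]
  conn(f,d)  [via R1]
    red(f,d)  [fact]

round 1: derive conn(b,i) via R1 from red(b,i)
round 1: derive conn(c,b) via R1 from red(c,b)
round 1: derive conn(c,c) via R1 from red(c,c)
round 1: derive conn(d,c) via R1 from red(d,c)
round 1: derive conn(f,d) via R1 from red(f,d)
round 1: derive conn(h,a) via R1 from red(h,a)
round 1: derive conn(h,h) via R1 from red(h,h)
round 1: derive conn(i,b) via R1 from red(i,b)
round 1: derive conn(i,f) via R1 from red(i,f)
round 2: derive conn(b,b) via R2 from conn(b,i), conn(i,b)
round 2: derive conn(b,f) via R2 from conn(b,i), conn(i,f)
round 2: derive conn(c,i) via R2 from conn(c,b), conn(b,i)
round 2: derive conn(d,b) via R2 from conn(d,c), conn(c,b)
round 2: derive conn(f,c) via R2 from conn(f,d), conn(d,c)
round 2: derive conn(i,d) via R2 from conn(i,f), conn(f,d)
round 2: derive conn(i,i) via R2 from conn(i,b), conn(b,i)
round 3: derive conn(b,c) via R2 from conn(b,f), conn(f,c)
round 3: derive conn(b,d) via R2 from conn(b,f), conn(f,d)
round 3: derive conn(c,d) via R2 from conn(c,i), conn(i,d)
round 3: derive conn(c,f) via R2 from conn(c,b), conn(b,f)
round 3: derive conn(d,f) via R2 from conn(d,b), conn(b,f)
round 3: derive conn(d,i) via R2 from conn(d,b), conn(b,i)
round 3: derive conn(f,b) via R2 from conn(f,c), conn(c,b)
round 3: derive conn(f,i) via R2 from conn(f,c), conn(c,i)
round 3: derive conn(i,c) via R2 from conn(i,d), conn(d,c)
round 4: derive conn(d,d) via R2 from conn(d,b), conn(b,d)
round 4: derive conn(f,f) via R2 from conn(f,b), conn(b,f)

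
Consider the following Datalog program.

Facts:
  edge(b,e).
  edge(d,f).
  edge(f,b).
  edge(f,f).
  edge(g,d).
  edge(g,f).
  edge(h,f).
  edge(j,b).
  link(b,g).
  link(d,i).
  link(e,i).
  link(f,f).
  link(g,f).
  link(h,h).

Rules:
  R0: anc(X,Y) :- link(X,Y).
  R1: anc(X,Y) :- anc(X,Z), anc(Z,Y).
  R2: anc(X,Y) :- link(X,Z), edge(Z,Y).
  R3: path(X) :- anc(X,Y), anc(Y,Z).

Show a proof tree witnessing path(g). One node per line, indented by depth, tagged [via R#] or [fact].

path(g)  [via R3]
  anc(g,b)  [via R2]
    link(g,f)  [fact]
    edge(f,b)  [fact]
  anc(b,d)  [via R2]
    link(b,g)  [fact]
    edge(g,d)  [fact]

round 1: derive anc(b,g) via R0 from link(b,g)
round 1: derive anc(d,i) via R0 from link(d,i)
round 1: derive anc(e,i) via R0 from link(e,i)
round 1: derive anc(f,f) via R0 from link(f,f)
round 1: derive anc(g,f) via R0 from link(g,f)
round 1: derive anc(h,h) via R0 from link(h,h)
round 1: derive anc(b,d) via R2 from link(b,g), edge(g,d)
round 1: derive anc(b,f) via R2 from link(b,g), edge(g,f)
round 1: derive anc(f,b) via R2 from link(f,f), edge(f,b)
round 1: derive anc(g,b) via R2 from link(g,f), edge(f,b)
round 1: derive anc(h,f) via R2 from link(h,h), edge(h,f)
round 2: derive anc(b,b) via R1 from anc(b,f), anc(f,b)
round 2: derive anc(b,i) via R1 from anc(b,d), anc(d,i)
round 2: derive anc(f,d) via R1 from anc(f,b), anc(b,d)
round 2: derive anc(f,g) via R1 from anc(f,b), anc(b,g)
round 2: derive anc(g,d) via R1 from anc(g,b), anc(b,d)
round 2: derive anc(g,g) via R1 from anc(g,b), anc(b,g)
round 2: derive anc(h,b) via R1 from anc(h,f), anc(f,b)
round 2: derive path(b) via R3 from anc(b,d), anc(d,i)
round 2: derive path(f) via R3 from anc(f,b), anc(b,d)
round 2: derive path(g) via R3 from anc(g,b), anc(b,d)
round 2: derive path(h) via R3 from anc(h,f), anc(f,b)
round 3: derive anc(f,i) via R1 from anc(f,b), anc(b,i)
round 3: derive anc(g,i) via R1 from anc(g,b), anc(b,i)
round 3: derive anc(h,d) via R1 from anc(h,b), anc(b,d)
round 3: derive anc(h,g) via R1 from anc(h,b), anc(b,g)
round 3: derive anc(h,i) via R1 from anc(h,b), anc(b,i)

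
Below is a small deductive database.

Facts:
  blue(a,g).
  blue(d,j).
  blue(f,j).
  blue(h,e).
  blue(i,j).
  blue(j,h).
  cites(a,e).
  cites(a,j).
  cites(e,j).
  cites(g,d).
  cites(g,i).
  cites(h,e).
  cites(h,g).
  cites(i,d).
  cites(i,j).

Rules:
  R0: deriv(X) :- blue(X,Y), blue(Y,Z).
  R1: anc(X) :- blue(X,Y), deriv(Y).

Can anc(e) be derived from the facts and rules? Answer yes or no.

no

round 1: derive deriv(d) via R0 from blue(d,j), blue(j,h)
round 1: derive deriv(f) via R0 from blue(f,j), blue(j,h)
round 1: derive deriv(i) via R0 from blue(i,j), blue(j,h)
round 1: derive deriv(j) via R0 from blue(j,h), blue(h,e)
round 2: derive anc(d) via R1 from blue(d,j), deriv(j)
round 2: derive anc(f) via R1 from blue(f,j), deriv(j)
round 2: derive anc(i) via R1 from blue(i,j), deriv(j)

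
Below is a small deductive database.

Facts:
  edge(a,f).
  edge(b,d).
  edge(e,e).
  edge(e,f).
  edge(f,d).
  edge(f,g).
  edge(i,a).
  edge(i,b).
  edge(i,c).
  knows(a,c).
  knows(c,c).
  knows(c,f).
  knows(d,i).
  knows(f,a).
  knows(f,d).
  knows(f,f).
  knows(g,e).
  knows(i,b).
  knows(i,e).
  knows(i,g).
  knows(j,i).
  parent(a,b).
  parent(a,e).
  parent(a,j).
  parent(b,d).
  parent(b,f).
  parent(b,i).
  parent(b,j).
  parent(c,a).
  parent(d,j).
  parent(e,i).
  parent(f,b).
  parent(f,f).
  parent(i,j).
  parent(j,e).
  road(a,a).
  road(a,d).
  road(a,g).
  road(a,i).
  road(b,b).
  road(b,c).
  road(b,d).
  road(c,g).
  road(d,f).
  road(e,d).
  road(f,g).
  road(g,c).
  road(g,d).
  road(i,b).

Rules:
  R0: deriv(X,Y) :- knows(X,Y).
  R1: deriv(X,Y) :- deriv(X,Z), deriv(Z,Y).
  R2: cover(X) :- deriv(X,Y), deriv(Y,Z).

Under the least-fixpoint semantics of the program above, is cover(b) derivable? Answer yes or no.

no

round 1: derive deriv(a,c) via R0 from knows(a,c)
round 1: derive deriv(c,c) via R0 from knows(c,c)
round 1: derive deriv(c,f) via R0 from knows(c,f)
round 1: derive deriv(d,i) via R0 from knows(d,i)
round 1: derive deriv(f,a) via R0 from knows(f,a)
round 1: derive deriv(f,d) via R0 from knows(f,d)
round 1: derive deriv(f,f) via R0 from knows(f,f)
round 1: derive deriv(g,e) via R0 from knows(g,e)
round 1: derive deriv(i,b) via R0 from knows(i,b)
round 1: derive deriv(i,e) via R0 from knows(i,e)
round 1: derive deriv(i,g) via R0 from knows(i,g)
round 1: derive deriv(j,i) via R0 from knows(j,i)
round 2: derive deriv(a,f) via R1 from deriv(a,c), deriv(c,f)
round 2: derive deriv(c,a) via R1 from deriv(c,f), deriv(f,a)
round 2: derive deriv(c,d) via R1 from deriv(c,f), deriv(f,d)
round 2: derive deriv(d,b) via R1 from deriv(d,i), deriv(i,b)
round 2: derive deriv(d,e) via R1 from deriv(d,i), deriv(i,e)
round 2: derive deriv(d,g) via R1 from deriv(d,i), deriv(i,g)
round 2: derive deriv(f,c) via R1 from deriv(f,a), deriv(a,c)
round 2: derive deriv(f,i) via R1 from deriv(f,d), deriv(d,i)
round 2: derive deriv(j,b) via R1 from deriv(j,i), deriv(i,b)
round 2: derive deriv(j,e) via R1 from deriv(j,i), deriv(i,e)
round 2: derive deriv(j,g) via R1 from deriv(j,i), deriv(i,g)
round 2: derive cover(a) via R2 from deriv(a,c), deriv(c,c)
round 2: derive cover(c) via R2 from deriv(c,c), deriv(c,c)
round 2: derive cover(d) via R2 from deriv(d,i), deriv(i,b)
round 2: derive cover(f) via R2 from deriv(f,a), deriv(a,c)
round 2: derive cover(i) via R2 from deriv(i,g), deriv(g,e)
round 2: derive cover(j) via R2 from deriv(j,i), deriv(i,b)
round 3: derive deriv(a,a) via R1 from deriv(a,c), deriv(c,a)
round 3: derive deriv(a,d) via R1 from deriv(a,c), deriv(c,d)
round 3: derive deriv(a,i) via R1 from deriv(a,f), deriv(f,i)
round 3: derive deriv(c,b) via R1 from deriv(c,d), deriv(d,b)
round 3: derive deriv(c,e) via R1 from deriv(c,d), deriv(d,e)
round 3: derive deriv(c,g) via R1 from deriv(c,d), deriv(d,g)
round 3: derive deriv(c,i) via R1 from deriv(c,d), deriv(d,i)
round 3: derive deriv(f,b) via R1 from deriv(f,d), deriv(d,b)
round 3: derive deriv(f,e) via R1 from deriv(f,d), deriv(d,e)
round 3: derive deriv(f,g) via R1 from deriv(f,d), deriv(d,g)
round 4: derive deriv(a,b) via R1 from deriv(a,c), deriv(c,b)
round 4: derive deriv(a,e) via R1 from deriv(a,c), deriv(c,e)
round 4: derive deriv(a,g) via R1 from deriv(a,c), deriv(c,g)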